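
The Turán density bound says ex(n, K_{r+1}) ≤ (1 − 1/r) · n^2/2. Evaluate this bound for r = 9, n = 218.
Turán density bound = (8/9) · 218^2/2 = 190096/9 ≈ 21121.7778

Turán's theorem: ex(n, K_{r+1}) is achieved by the complete r-partite Turán graph T(n, r) with parts as balanced as possible, and is at most (1 − 1/r) · n^2/2. For r = 9, n = 218: the density bound is (8/9) · 47524/2 = 190096/9 ≈ 21121.7778. The integer-valued extremum is e(T(218, 9)) = 21121, which is strictly less than the density bound 190096/9 since 9 ∤ 218 (the parts of T(218, 9) cannot all be equal).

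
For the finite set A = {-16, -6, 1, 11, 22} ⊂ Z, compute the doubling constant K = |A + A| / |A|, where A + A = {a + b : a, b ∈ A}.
K = |A + A| / |A| = 14/5

Enumerate A + A = {a + b : a, b ∈ A}. With |A| = 5, there are |A|^2 = 25 ordered sum pairs; collecting distinct values, A + A = {-32, -22, -15, -12, -5, 2, 5, 6, 12, 16, 22, 23, 33, 44}, so |A + A| = 14. Thus K = 14/5. For comparison, the minimum possible |A + A| over all 5-element sets is 2·5 − 1 = 9 (so min K = 9/5), attained only by arithmetic progressions.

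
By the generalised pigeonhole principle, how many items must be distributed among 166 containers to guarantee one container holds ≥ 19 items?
n = (19 − 1)·166 + 1 = 2989

By the generalised pigeonhole principle, to guarantee some box contains ≥ r objects we need more than (r − 1) · k objects total. Threshold: n = (r − 1) · k + 1. With r = 19 and k = 166: n = 18 · 166 + 1 = 2988 + 1 = 2989. For n = 2988 = 18 · 166, we can put exactly 18 objects in every box, avoiding 19 in any single one — so 2989 is tight.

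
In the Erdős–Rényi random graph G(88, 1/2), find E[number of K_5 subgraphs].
E[# K_5] = C(88, 5) · (1/2)^C(5, 2) = 39175752 / 2^10 = 4896969/128 = 38257.5703125

For each 5-subset S of vertices (there are C(88, 5) = 39175752 such S), let X_S = 1 if S induces a K_5 (all C(5, 2) = 10 edges present). Then P(X_S = 1) = (1/2)^10 = 1/1024. By linearity of expectation, E[# K_5] = C(88, 5) · (1/2)^10 = 39175752 / 1024 = 4896969/128 = 38257.5703125.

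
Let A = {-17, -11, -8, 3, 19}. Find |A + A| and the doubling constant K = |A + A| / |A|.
K = |A + A| / |A| = 15/5 = 3

Enumerate A + A = {a + b : a, b ∈ A}. With |A| = 5, there are |A|^2 = 25 ordered sum pairs; collecting distinct values, A + A = {-34, -28, -25, -22, -19, -16, -14, -8, -5, 2, 6, 8, 11, 22, 38}, so |A + A| = 15. Thus K = 15/5 = 3. For comparison, the minimum possible |A + A| over all 5-element sets is 2·5 − 1 = 9 (so min K = 9/5), attained only by arithmetic progressions.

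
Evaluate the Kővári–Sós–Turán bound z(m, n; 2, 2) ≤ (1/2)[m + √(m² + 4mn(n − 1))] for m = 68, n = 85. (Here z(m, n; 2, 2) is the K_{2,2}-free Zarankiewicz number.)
z(68, 85; 2, 2) ≤ (1/2)[68 + √(68² + 4·68·85·84)] = (1/2)[68 + √1946704] = 731.6217

Kővári–Sós–Turán: let r_1, ..., r_68 be the row sums and z = Σ r_i the total number of 1s. Each pair of columns can share at most one row with both entries 1 (else a 2×2 all-ones block appears), so Σ_i C(r_i, 2) ≤ C(85, 2) = 3570. By convexity Σ_i C(r_i, 2) ≥ 68·C(z/68, 2) = z(z − 68)/(2·68), giving z² − 68z − 68·85·84 ≤ 0 and hence z ≤ (1/2)[68 + √(4624 + 4·485520)] = (1/2)[68 + √1946704] ≈ (1/2)(68 + 1395.2433) = 731.6217.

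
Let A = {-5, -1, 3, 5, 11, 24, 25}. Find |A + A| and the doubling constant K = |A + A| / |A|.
K = |A + A| / |A| = 25/7

Enumerate A + A = {a + b : a, b ∈ A}. With |A| = 7, there are |A|^2 = 49 ordered sum pairs; collecting distinct values, A + A = {-10, -6, -2, 0, 2, 4, 6, 8, 10, 14, 16, 19, 20, 22, 23, 24, 27, 28, 29, 30, 35, 36, 48, 49, 50}, so |A + A| = 25. Thus K = 25/7. For comparison, the minimum possible |A + A| over all 7-element sets is 2·7 − 1 = 13 (so min K = 13/7), attained only by arithmetic progressions.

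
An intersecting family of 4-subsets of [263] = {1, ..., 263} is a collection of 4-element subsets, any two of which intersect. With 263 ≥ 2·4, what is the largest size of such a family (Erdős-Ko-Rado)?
max |F| = C(262, 3) = 2963220

Erdős-Ko-Rado (1961): when n ≥ 2k, max |F| = C(n−1, k−1). The bound is attained by the star {A : i ∈ A} for any fixed i ∈ [n]. Here C(263−1, 4−1) = C(262, 3) = 2963220.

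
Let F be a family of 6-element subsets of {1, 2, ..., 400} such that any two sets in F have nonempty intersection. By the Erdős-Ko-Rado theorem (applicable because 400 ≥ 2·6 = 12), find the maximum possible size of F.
max |F| = C(399, 5) = 82178367579

Erdős-Ko-Rado (1961): when n ≥ 2k, max |F| = C(n−1, k−1). The bound is attained by the star {A : i ∈ A} for any fixed i ∈ [n]. Here C(400−1, 6−1) = C(399, 5) = 82178367579.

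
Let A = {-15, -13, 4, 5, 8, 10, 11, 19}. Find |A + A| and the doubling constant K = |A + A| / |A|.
K = |A + A| / |A| = 33/8

Enumerate A + A = {a + b : a, b ∈ A}. With |A| = 8, there are |A|^2 = 64 ordered sum pairs; collecting distinct values, A + A = {-30, -28, -26, -11, -10, -9, -8, -7, -5, -4, -3, -2, 4, 6, 8, 9, 10, 12, 13, 14, 15, 16, 18, 19, 20, 21, 22, 23, 24, 27, 29, 30, 38}, so |A + A| = 33. Thus K = 33/8. For comparison, the minimum possible |A + A| over all 8-element sets is 2·8 − 1 = 15 (so min K = 15/8), attained only by arithmetic progressions.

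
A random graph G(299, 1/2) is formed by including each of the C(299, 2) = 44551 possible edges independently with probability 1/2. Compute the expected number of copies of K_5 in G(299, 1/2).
E[# K_5] = C(299, 5) · (1/2)^C(5, 2) = 19256456934 / 2^10 = 9628228467/512 ≈ 18805133.724609

For each 5-subset S of vertices (there are C(299, 5) = 19256456934 such S), let X_S = 1 if S induces a K_5 (all C(5, 2) = 10 edges present). Then P(X_S = 1) = (1/2)^10 = 1/1024. By linearity of expectation, E[# K_5] = C(299, 5) · (1/2)^10 = 19256456934 / 1024 = 9628228467/512 ≈ 18805133.724609.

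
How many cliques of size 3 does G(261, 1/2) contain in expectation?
E[# K_3] = C(261, 3) · (1/2)^C(3, 2) = 2929290 / 2^3 = 1464645/4 = 366161.25

For each 3-subset S of vertices (there are C(261, 3) = 2929290 such S), let X_S = 1 if S induces a K_3 (all C(3, 2) = 3 edges present). Then P(X_S = 1) = (1/2)^3 = 1/8. By linearity of expectation, E[# K_3] = C(261, 3) · (1/2)^3 = 2929290 / 8 = 1464645/4 = 366161.25.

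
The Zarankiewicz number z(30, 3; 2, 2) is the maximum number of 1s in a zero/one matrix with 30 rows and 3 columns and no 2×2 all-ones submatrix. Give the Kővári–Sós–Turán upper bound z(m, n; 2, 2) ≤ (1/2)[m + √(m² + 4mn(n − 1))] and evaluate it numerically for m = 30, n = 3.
z(30, 3; 2, 2) ≤ (1/2)[30 + √(30² + 4·30·3·2)] = (1/2)[30 + √1620] = 35.1246

Kővári–Sós–Turán: let r_1, ..., r_30 be the row sums and z = Σ r_i the total number of 1s. Each pair of columns can share at most one row with both entries 1 (else a 2×2 all-ones block appears), so Σ_i C(r_i, 2) ≤ C(3, 2) = 3. By convexity Σ_i C(r_i, 2) ≥ 30·C(z/30, 2) = z(z − 30)/(2·30), giving z² − 30z − 30·3·2 ≤ 0 and hence z ≤ (1/2)[30 + √(900 + 4·180)] = (1/2)[30 + √1620] ≈ (1/2)(30 + 40.2492) = 35.1246.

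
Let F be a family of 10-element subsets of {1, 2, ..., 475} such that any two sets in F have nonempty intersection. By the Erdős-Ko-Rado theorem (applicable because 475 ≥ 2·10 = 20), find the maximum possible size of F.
max |F| = C(474, 9) = 3083604752060355094

The Erdős-Ko-Rado theorem states: for n ≥ 2k, an intersecting family of k-subsets of an n-element set has size at most C(n − 1, k − 1), with equality for 'star' families {A ⊆ [n] : |A| = k, i ∈ A} (fix an element i). For n = 475, k = 10: C(474, 9) = 3083604752060355094.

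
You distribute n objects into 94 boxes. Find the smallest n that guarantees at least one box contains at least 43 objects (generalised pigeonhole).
n = (43 − 1)·94 + 1 = 3949

By the generalised pigeonhole principle, to guarantee some box contains ≥ r objects we need more than (r − 1) · k objects total. Threshold: n = (r − 1) · k + 1. With r = 43 and k = 94: n = 42 · 94 + 1 = 3948 + 1 = 3949. For n = 3948 = 42 · 94, we can put exactly 42 objects in every box, avoiding 43 in any single one — so 3949 is tight.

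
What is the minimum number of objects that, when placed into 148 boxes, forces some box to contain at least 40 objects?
n = (40 − 1)·148 + 1 = 5773

By the generalised pigeonhole principle, to guarantee some box contains ≥ r objects we need more than (r − 1) · k objects total. Threshold: n = (r − 1) · k + 1. With r = 40 and k = 148: n = 39 · 148 + 1 = 5772 + 1 = 5773. For n = 5772 = 39 · 148, we can put exactly 39 objects in every box, avoiding 40 in any single one — so 5773 is tight.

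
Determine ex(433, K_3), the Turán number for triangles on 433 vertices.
ex(433, K_3) = ⌊433^2/4⌋ = 46872

Mantel (1907): a triangle-free graph on n vertices has at most ⌊n^2/4⌋ edges, with equality for the complete bipartite graph K_{⌊n/2⌋, ⌈n/2⌉}. For n = 433: ⌊433^2/4⌋ = ⌊187489/4⌋ = 46872. The extremal graph is K_{216, 217}, which has 216·217 = 46872 edges.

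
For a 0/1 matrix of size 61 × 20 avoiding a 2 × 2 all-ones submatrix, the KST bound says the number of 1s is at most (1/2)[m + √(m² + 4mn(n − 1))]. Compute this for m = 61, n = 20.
z(61, 20; 2, 2) ≤ (1/2)[61 + √(61² + 4·61·20·19)] = (1/2)[61 + √96441] = 185.7748

Kővári–Sós–Turán: let r_1, ..., r_61 be the row sums and z = Σ r_i the total number of 1s. Each pair of columns can share at most one row with both entries 1 (else a 2×2 all-ones block appears), so Σ_i C(r_i, 2) ≤ C(20, 2) = 190. By convexity Σ_i C(r_i, 2) ≥ 61·C(z/61, 2) = z(z − 61)/(2·61), giving z² − 61z − 61·20·19 ≤ 0 and hence z ≤ (1/2)[61 + √(3721 + 4·23180)] = (1/2)[61 + √96441] ≈ (1/2)(61 + 310.5495) = 185.7748.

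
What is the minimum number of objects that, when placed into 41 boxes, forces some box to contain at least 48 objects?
n = (48 − 1)·41 + 1 = 1928

By the generalised pigeonhole principle, to guarantee some box contains ≥ r objects we need more than (r − 1) · k objects total. Threshold: n = (r − 1) · k + 1. With r = 48 and k = 41: n = 47 · 41 + 1 = 1927 + 1 = 1928. For n = 1927 = 47 · 41, we can put exactly 47 objects in every box, avoiding 48 in any single one — so 1928 is tight.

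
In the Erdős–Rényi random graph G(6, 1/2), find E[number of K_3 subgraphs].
E[# K_3] = C(6, 3) · (1/2)^C(3, 2) = 20 / 2^3 = 5/2 = 2.5

For each 3-subset S of vertices (there are C(6, 3) = 20 such S), let X_S = 1 if S induces a K_3 (all C(3, 2) = 3 edges present). Then P(X_S = 1) = (1/2)^3 = 1/8. By linearity of expectation, E[# K_3] = C(6, 3) · (1/2)^3 = 20 / 8 = 5/2 = 2.5.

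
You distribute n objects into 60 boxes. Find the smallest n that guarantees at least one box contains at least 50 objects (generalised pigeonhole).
n = (50 − 1)·60 + 1 = 2941

By the generalised pigeonhole principle, to guarantee some box contains ≥ r objects we need more than (r − 1) · k objects total. Threshold: n = (r − 1) · k + 1. With r = 50 and k = 60: n = 49 · 60 + 1 = 2940 + 1 = 2941. For n = 2940 = 49 · 60, we can put exactly 49 objects in every box, avoiding 50 in any single one — so 2941 is tight.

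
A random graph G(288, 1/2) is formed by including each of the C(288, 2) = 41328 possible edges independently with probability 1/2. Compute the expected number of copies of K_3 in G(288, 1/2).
E[# K_3] = C(288, 3) · (1/2)^C(3, 2) = 3939936 / 2^3 = 492492

For each 3-subset S of vertices (there are C(288, 3) = 3939936 such S), let X_S = 1 if S induces a K_3 (all C(3, 2) = 3 edges present). Then P(X_S = 1) = (1/2)^3 = 1/8. By linearity of expectation, E[# K_3] = C(288, 3) · (1/2)^3 = 3939936 / 8 = 492492.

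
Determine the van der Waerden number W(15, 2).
W(15, 2) = 15 + 1 = 16

A 2-term AP is any pair of integers, so a monochromatic 2-AP exists iff some colour is used at least twice. With 15 colours, the colouring i ↦ i on {1, ..., 15} uses each colour once, avoiding any monochromatic pair, so W(15, 2) > 15. For {1, ..., 16}, pigeonhole forces two integers of the same colour, which form a monochromatic 2-AP. Hence W(15, 2) = 16.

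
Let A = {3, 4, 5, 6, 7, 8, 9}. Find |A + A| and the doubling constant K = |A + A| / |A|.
K = |A + A| / |A| = 13/7

Enumerate A + A = {a + b : a, b ∈ A}. With |A| = 7, there are |A|^2 = 49 ordered sum pairs; collecting distinct values, A + A = {6, 7, 8, 9, 10, 11, 12, 13, 14, 15, 16, 17, 18}, so |A + A| = 13. Thus K = 13/7. Here |A + A| = 2|A| − 1 = 13, the minimum possible — so K = 13/7 is minimal, which holds iff A is an arithmetic progression.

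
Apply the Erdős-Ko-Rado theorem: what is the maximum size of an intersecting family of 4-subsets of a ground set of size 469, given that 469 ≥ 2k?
max |F| = C(468, 3) = 16974516

The Erdős-Ko-Rado theorem states: for n ≥ 2k, an intersecting family of k-subsets of an n-element set has size at most C(n − 1, k − 1), with equality for 'star' families {A ⊆ [n] : |A| = k, i ∈ A} (fix an element i). For n = 469, k = 4: C(468, 3) = 16974516.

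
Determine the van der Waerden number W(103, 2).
W(103, 2) = 103 + 1 = 104

A 2-term AP is any pair of integers, so a monochromatic 2-AP exists iff some colour is used at least twice. With 103 colours, the colouring i ↦ i on {1, ..., 103} uses each colour once, avoiding any monochromatic pair, so W(103, 2) > 103. For {1, ..., 104}, pigeonhole forces two integers of the same colour, which form a monochromatic 2-AP. Hence W(103, 2) = 104.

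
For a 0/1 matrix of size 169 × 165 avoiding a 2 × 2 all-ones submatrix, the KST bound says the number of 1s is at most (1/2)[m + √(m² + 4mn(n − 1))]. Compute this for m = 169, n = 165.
z(169, 165; 2, 2) ≤ (1/2)[169 + √(169² + 4·169·165·164)] = (1/2)[169 + √18321121] = 2224.6589

Kővári–Sós–Turán: let r_1, ..., r_169 be the row sums and z = Σ r_i the total number of 1s. Each pair of columns can share at most one row with both entries 1 (else a 2×2 all-ones block appears), so Σ_i C(r_i, 2) ≤ C(165, 2) = 13530. By convexity Σ_i C(r_i, 2) ≥ 169·C(z/169, 2) = z(z − 169)/(2·169), giving z² − 169z − 169·165·164 ≤ 0 and hence z ≤ (1/2)[169 + √(28561 + 4·4573140)] = (1/2)[169 + √18321121] ≈ (1/2)(169 + 4280.3179) = 2224.6589.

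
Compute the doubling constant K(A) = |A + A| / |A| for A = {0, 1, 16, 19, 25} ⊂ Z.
K = |A + A| / |A| = 15/5 = 3

Enumerate A + A = {a + b : a, b ∈ A}. With |A| = 5, there are |A|^2 = 25 ordered sum pairs; collecting distinct values, A + A = {0, 1, 2, 16, 17, 19, 20, 25, 26, 32, 35, 38, 41, 44, 50}, so |A + A| = 15. Thus K = 15/5 = 3. For comparison, the minimum possible |A + A| over all 5-element sets is 2·5 − 1 = 9 (so min K = 9/5), attained only by arithmetic progressions.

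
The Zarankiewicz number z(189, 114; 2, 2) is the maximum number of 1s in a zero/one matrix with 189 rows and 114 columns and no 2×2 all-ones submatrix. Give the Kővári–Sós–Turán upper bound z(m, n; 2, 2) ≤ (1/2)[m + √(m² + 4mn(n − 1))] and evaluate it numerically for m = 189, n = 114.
z(189, 114; 2, 2) ≤ (1/2)[189 + √(189² + 4·189·114·113)] = (1/2)[189 + √9774513] = 1657.7109

Kővári–Sós–Turán: let r_1, ..., r_189 be the row sums and z = Σ r_i the total number of 1s. Each pair of columns can share at most one row with both entries 1 (else a 2×2 all-ones block appears), so Σ_i C(r_i, 2) ≤ C(114, 2) = 6441. By convexity Σ_i C(r_i, 2) ≥ 189·C(z/189, 2) = z(z − 189)/(2·189), giving z² − 189z − 189·114·113 ≤ 0 and hence z ≤ (1/2)[189 + √(35721 + 4·2434698)] = (1/2)[189 + √9774513] ≈ (1/2)(189 + 3126.4218) = 1657.7109.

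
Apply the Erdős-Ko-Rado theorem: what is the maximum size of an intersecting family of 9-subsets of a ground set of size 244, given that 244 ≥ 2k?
max |F| = C(243, 8) = 268388935256178

Erdős-Ko-Rado (1961): when n ≥ 2k, max |F| = C(n−1, k−1). The bound is attained by the star {A : i ∈ A} for any fixed i ∈ [n]. Here C(244−1, 9−1) = C(243, 8) = 268388935256178.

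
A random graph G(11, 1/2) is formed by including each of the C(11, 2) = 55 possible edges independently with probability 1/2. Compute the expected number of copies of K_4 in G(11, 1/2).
E[# K_4] = C(11, 4) · (1/2)^C(4, 2) = 330 / 2^6 = 165/32 = 5.15625

For each 4-subset S of vertices (there are C(11, 4) = 330 such S), let X_S = 1 if S induces a K_4 (all C(4, 2) = 6 edges present). Then P(X_S = 1) = (1/2)^6 = 1/64. By linearity of expectation, E[# K_4] = C(11, 4) · (1/2)^6 = 330 / 64 = 165/32 = 5.15625.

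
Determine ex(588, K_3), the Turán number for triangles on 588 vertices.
ex(588, K_3) = ⌊588^2/4⌋ = 86436

Mantel (1907): a triangle-free graph on n vertices has at most ⌊n^2/4⌋ edges, with equality for the complete bipartite graph K_{⌊n/2⌋, ⌈n/2⌉}. For n = 588: ⌊588^2/4⌋ = ⌊345744/4⌋ = 86436. The extremal graph is K_{294, 294}, which has 294·294 = 86436 edges.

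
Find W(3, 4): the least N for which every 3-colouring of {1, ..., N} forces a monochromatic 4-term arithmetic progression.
W(3, 4) = 293

This is a classical value, W(3, 4) = 293, established by combining an explicit 3-colouring of {1, ..., 292} with no monochromatic 4-AP (giving the lower bound W(3, 4) > 292) and a finite case analysis / exhaustive computer search showing every 3-colouring of {1, ..., 293} has such an AP.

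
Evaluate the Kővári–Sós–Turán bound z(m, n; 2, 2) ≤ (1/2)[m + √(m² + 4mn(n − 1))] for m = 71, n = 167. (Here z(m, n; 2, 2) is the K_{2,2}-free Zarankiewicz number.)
z(71, 167; 2, 2) ≤ (1/2)[71 + √(71² + 4·71·167·166)] = (1/2)[71 + √7878089] = 1438.8967

Kővári–Sós–Turán: let r_1, ..., r_71 be the row sums and z = Σ r_i the total number of 1s. Each pair of columns can share at most one row with both entries 1 (else a 2×2 all-ones block appears), so Σ_i C(r_i, 2) ≤ C(167, 2) = 13861. By convexity Σ_i C(r_i, 2) ≥ 71·C(z/71, 2) = z(z − 71)/(2·71), giving z² − 71z − 71·167·166 ≤ 0 and hence z ≤ (1/2)[71 + √(5041 + 4·1968262)] = (1/2)[71 + √7878089] ≈ (1/2)(71 + 2806.7934) = 1438.8967.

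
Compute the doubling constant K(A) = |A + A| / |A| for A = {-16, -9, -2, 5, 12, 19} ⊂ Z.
K = |A + A| / |A| = 11/6

Enumerate A + A = {a + b : a, b ∈ A}. With |A| = 6, there are |A|^2 = 36 ordered sum pairs; collecting distinct values, A + A = {-32, -25, -18, -11, -4, 3, 10, 17, 24, 31, 38}, so |A + A| = 11. Thus K = 11/6. Here |A + A| = 2|A| − 1 = 11, the minimum possible — so K = 11/6 is minimal, which holds iff A is an arithmetic progression.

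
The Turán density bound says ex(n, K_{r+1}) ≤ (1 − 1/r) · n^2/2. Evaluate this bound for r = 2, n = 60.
Turán density bound = (1/2) · 60^2/2 = 900

Turán's theorem: ex(n, K_{r+1}) is achieved by the complete r-partite Turán graph T(n, r) with parts as balanced as possible, and is at most (1 − 1/r) · n^2/2. For r = 2, n = 60: the density bound is (1/2) · 3600/2 = 900. Since 2 ∣ 60, the Turán graph T(60, 2) has parts of equal size 30, and its edge count e(T(60, 2)) = 900 attains the density bound exactly.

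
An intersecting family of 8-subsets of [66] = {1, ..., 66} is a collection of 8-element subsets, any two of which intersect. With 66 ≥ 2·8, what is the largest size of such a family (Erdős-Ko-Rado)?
max |F| = C(65, 7) = 696190560

The Erdős-Ko-Rado theorem states: for n ≥ 2k, an intersecting family of k-subsets of an n-element set has size at most C(n − 1, k − 1), with equality for 'star' families {A ⊆ [n] : |A| = k, i ∈ A} (fix an element i). For n = 66, k = 8: C(65, 7) = 696190560.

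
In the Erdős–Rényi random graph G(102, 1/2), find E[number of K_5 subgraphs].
E[# K_5] = C(102, 5) · (1/2)^C(5, 2) = 83291670 / 2^10 = 41645835/512 ≈ 81339.521484

For each 5-subset S of vertices (there are C(102, 5) = 83291670 such S), let X_S = 1 if S induces a K_5 (all C(5, 2) = 10 edges present). Then P(X_S = 1) = (1/2)^10 = 1/1024. By linearity of expectation, E[# K_5] = C(102, 5) · (1/2)^10 = 83291670 / 1024 = 41645835/512 ≈ 81339.521484.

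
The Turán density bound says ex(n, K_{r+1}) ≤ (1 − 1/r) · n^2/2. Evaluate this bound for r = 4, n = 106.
Turán density bound = (3/4) · 106^2/2 = 8427/2 ≈ 4213.5

Turán's theorem: ex(n, K_{r+1}) is achieved by the complete r-partite Turán graph T(n, r) with parts as balanced as possible, and is at most (1 − 1/r) · n^2/2. For r = 4, n = 106: the density bound is (3/4) · 11236/2 = 8427/2 ≈ 4213.5. The integer-valued extremum is e(T(106, 4)) = 4213, which is strictly less than the density bound 8427/2 since 4 ∤ 106 (the parts of T(106, 4) cannot all be equal).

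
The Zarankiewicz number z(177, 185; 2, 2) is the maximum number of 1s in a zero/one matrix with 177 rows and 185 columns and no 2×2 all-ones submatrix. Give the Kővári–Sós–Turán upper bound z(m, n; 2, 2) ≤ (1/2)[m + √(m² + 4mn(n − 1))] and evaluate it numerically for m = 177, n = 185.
z(177, 185; 2, 2) ≤ (1/2)[177 + √(177² + 4·177·185·184)] = (1/2)[177 + √24131649] = 2544.6987

Kővári–Sós–Turán: let r_1, ..., r_177 be the row sums and z = Σ r_i the total number of 1s. Each pair of columns can share at most one row with both entries 1 (else a 2×2 all-ones block appears), so Σ_i C(r_i, 2) ≤ C(185, 2) = 17020. By convexity Σ_i C(r_i, 2) ≥ 177·C(z/177, 2) = z(z − 177)/(2·177), giving z² − 177z − 177·185·184 ≤ 0 and hence z ≤ (1/2)[177 + √(31329 + 4·6025080)] = (1/2)[177 + √24131649] ≈ (1/2)(177 + 4912.3975) = 2544.6987.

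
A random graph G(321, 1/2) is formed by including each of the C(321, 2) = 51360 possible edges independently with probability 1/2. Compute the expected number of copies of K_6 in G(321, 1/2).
E[# K_6] = C(321, 6) · (1/2)^C(6, 2) = 1449728451424 / 2^15 = 45304014107/1024 ≈ 44242201.276367

For each 6-subset S of vertices (there are C(321, 6) = 1449728451424 such S), let X_S = 1 if S induces a K_6 (all C(6, 2) = 15 edges present). Then P(X_S = 1) = (1/2)^15 = 1/32768. By linearity of expectation, E[# K_6] = C(321, 6) · (1/2)^15 = 1449728451424 / 32768 = 45304014107/1024 ≈ 44242201.276367.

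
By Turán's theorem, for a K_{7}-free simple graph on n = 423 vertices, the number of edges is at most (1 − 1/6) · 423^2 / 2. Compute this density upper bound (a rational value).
Turán density bound = (5/6) · 423^2/2 = 298215/4 ≈ 74553.75

Turán's theorem: ex(n, K_{r+1}) is achieved by the complete r-partite Turán graph T(n, r) with parts as balanced as possible, and is at most (1 − 1/r) · n^2/2. For r = 6, n = 423: the density bound is (5/6) · 178929/2 = 298215/4 ≈ 74553.75. The integer-valued extremum is e(T(423, 6)) = 74553, which is strictly less than the density bound 298215/4 since 6 ∤ 423 (the parts of T(423, 6) cannot all be equal).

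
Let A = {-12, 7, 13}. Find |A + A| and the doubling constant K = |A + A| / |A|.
K = |A + A| / |A| = 6/3 = 2

Enumerate A + A = {a + b : a, b ∈ A}. With |A| = 3, there are |A|^2 = 9 ordered sum pairs; collecting distinct values, A + A = {-24, -5, 1, 14, 20, 26}, so |A + A| = 6. Thus K = 6/3 = 2. For comparison, the minimum possible |A + A| over all 3-element sets is 2·3 − 1 = 5 (so min K = 5/3), attained only by arithmetic progressions.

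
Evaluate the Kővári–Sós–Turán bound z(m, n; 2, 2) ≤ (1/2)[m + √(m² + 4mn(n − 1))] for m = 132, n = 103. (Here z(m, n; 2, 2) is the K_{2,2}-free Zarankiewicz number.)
z(132, 103; 2, 2) ≤ (1/2)[132 + √(132² + 4·132·103·102)] = (1/2)[132 + √5564592] = 1245.4694

Kővári–Sós–Turán: let r_1, ..., r_132 be the row sums and z = Σ r_i the total number of 1s. Each pair of columns can share at most one row with both entries 1 (else a 2×2 all-ones block appears), so Σ_i C(r_i, 2) ≤ C(103, 2) = 5253. By convexity Σ_i C(r_i, 2) ≥ 132·C(z/132, 2) = z(z − 132)/(2·132), giving z² − 132z − 132·103·102 ≤ 0 and hence z ≤ (1/2)[132 + √(17424 + 4·1386792)] = (1/2)[132 + √5564592] ≈ (1/2)(132 + 2358.9387) = 1245.4694.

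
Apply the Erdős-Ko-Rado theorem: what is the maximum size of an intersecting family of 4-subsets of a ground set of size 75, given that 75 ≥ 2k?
max |F| = C(74, 3) = 64824

The Erdős-Ko-Rado theorem states: for n ≥ 2k, an intersecting family of k-subsets of an n-element set has size at most C(n − 1, k − 1), with equality for 'star' families {A ⊆ [n] : |A| = k, i ∈ A} (fix an element i). For n = 75, k = 4: C(74, 3) = 64824.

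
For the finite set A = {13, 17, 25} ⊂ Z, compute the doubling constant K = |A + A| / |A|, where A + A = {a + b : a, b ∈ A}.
K = |A + A| / |A| = 6/3 = 2

Enumerate A + A = {a + b : a, b ∈ A}. With |A| = 3, there are |A|^2 = 9 ordered sum pairs; collecting distinct values, A + A = {26, 30, 34, 38, 42, 50}, so |A + A| = 6. Thus K = 6/3 = 2. For comparison, the minimum possible |A + A| over all 3-element sets is 2·3 − 1 = 5 (so min K = 5/3), attained only by arithmetic progressions.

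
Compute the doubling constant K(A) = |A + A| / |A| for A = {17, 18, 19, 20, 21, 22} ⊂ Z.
K = |A + A| / |A| = 11/6

Enumerate A + A = {a + b : a, b ∈ A}. With |A| = 6, there are |A|^2 = 36 ordered sum pairs; collecting distinct values, A + A = {34, 35, 36, 37, 38, 39, 40, 41, 42, 43, 44}, so |A + A| = 11. Thus K = 11/6. Here |A + A| = 2|A| − 1 = 11, the minimum possible — so K = 11/6 is minimal, which holds iff A is an arithmetic progression.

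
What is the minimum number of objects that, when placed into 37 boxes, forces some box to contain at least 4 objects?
n = (4 − 1)·37 + 1 = 112

By the generalised pigeonhole principle, to guarantee some box contains ≥ r objects we need more than (r − 1) · k objects total. Threshold: n = (r − 1) · k + 1. With r = 4 and k = 37: n = 3 · 37 + 1 = 111 + 1 = 112. For n = 111 = 3 · 37, we can put exactly 3 objects in every box, avoiding 4 in any single one — so 112 is tight.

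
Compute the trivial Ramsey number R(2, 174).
R(2, 174) = 174

R(2, k) = k for all k ≥ 2: in a 2-colouring of K_k, either some edge is red (a red K_2) or all edges are blue (a blue K_k). And K_{173} coloured all-blue has no blue K_174, so R(2, 174) > 173. Hence R(2, 174) = 174.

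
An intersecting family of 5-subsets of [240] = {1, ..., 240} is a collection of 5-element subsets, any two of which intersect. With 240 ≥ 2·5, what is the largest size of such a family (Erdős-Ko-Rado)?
max |F| = C(239, 4) = 132563501

The Erdős-Ko-Rado theorem states: for n ≥ 2k, an intersecting family of k-subsets of an n-element set has size at most C(n − 1, k − 1), with equality for 'star' families {A ⊆ [n] : |A| = k, i ∈ A} (fix an element i). For n = 240, k = 5: C(239, 4) = 132563501.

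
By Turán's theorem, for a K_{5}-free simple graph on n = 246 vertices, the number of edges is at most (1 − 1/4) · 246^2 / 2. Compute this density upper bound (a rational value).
Turán density bound = (3/4) · 246^2/2 = 45387/2 ≈ 22693.5

Turán's theorem: ex(n, K_{r+1}) is achieved by the complete r-partite Turán graph T(n, r) with parts as balanced as possible, and is at most (1 − 1/r) · n^2/2. For r = 4, n = 246: the density bound is (3/4) · 60516/2 = 45387/2 ≈ 22693.5. The integer-valued extremum is e(T(246, 4)) = 22693, which is strictly less than the density bound 45387/2 since 4 ∤ 246 (the parts of T(246, 4) cannot all be equal).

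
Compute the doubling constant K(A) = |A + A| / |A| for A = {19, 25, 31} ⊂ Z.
K = |A + A| / |A| = 5/3

Enumerate A + A = {a + b : a, b ∈ A}. With |A| = 3, there are |A|^2 = 9 ordered sum pairs; collecting distinct values, A + A = {38, 44, 50, 56, 62}, so |A + A| = 5. Thus K = 5/3. Here |A + A| = 2|A| − 1 = 5, the minimum possible — so K = 5/3 is minimal, which holds iff A is an arithmetic progression.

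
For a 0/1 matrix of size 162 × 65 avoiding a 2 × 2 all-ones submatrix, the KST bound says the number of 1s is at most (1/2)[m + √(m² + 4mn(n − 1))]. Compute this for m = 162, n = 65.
z(162, 65; 2, 2) ≤ (1/2)[162 + √(162² + 4·162·65·64)] = (1/2)[162 + √2721924] = 905.9127

Kővári–Sós–Turán: let r_1, ..., r_162 be the row sums and z = Σ r_i the total number of 1s. Each pair of columns can share at most one row with both entries 1 (else a 2×2 all-ones block appears), so Σ_i C(r_i, 2) ≤ C(65, 2) = 2080. By convexity Σ_i C(r_i, 2) ≥ 162·C(z/162, 2) = z(z − 162)/(2·162), giving z² − 162z − 162·65·64 ≤ 0 and hence z ≤ (1/2)[162 + √(26244 + 4·673920)] = (1/2)[162 + √2721924] ≈ (1/2)(162 + 1649.8254) = 905.9127.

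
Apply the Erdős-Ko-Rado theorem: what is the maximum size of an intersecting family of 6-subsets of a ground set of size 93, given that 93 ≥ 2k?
max |F| = C(92, 5) = 49177128

The Erdős-Ko-Rado theorem states: for n ≥ 2k, an intersecting family of k-subsets of an n-element set has size at most C(n − 1, k − 1), with equality for 'star' families {A ⊆ [n] : |A| = k, i ∈ A} (fix an element i). For n = 93, k = 6: C(92, 5) = 49177128.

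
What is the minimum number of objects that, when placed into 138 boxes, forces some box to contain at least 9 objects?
n = (9 − 1)·138 + 1 = 1105

By the generalised pigeonhole principle, to guarantee some box contains ≥ r objects we need more than (r − 1) · k objects total. Threshold: n = (r − 1) · k + 1. With r = 9 and k = 138: n = 8 · 138 + 1 = 1104 + 1 = 1105. For n = 1104 = 8 · 138, we can put exactly 8 objects in every box, avoiding 9 in any single one — so 1105 is tight.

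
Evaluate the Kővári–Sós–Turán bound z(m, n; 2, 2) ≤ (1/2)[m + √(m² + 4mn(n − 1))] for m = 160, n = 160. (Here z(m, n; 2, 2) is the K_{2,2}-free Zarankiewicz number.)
z(160, 160; 2, 2) ≤ (1/2)[160 + √(160² + 4·160·160·159)] = (1/2)[160 + √16307200] = 2099.1087

Kővári–Sós–Turán: let r_1, ..., r_160 be the row sums and z = Σ r_i the total number of 1s. Each pair of columns can share at most one row with both entries 1 (else a 2×2 all-ones block appears), so Σ_i C(r_i, 2) ≤ C(160, 2) = 12720. By convexity Σ_i C(r_i, 2) ≥ 160·C(z/160, 2) = z(z − 160)/(2·160), giving z² − 160z − 160·160·159 ≤ 0 and hence z ≤ (1/2)[160 + √(25600 + 4·4070400)] = (1/2)[160 + √16307200] ≈ (1/2)(160 + 4038.2174) = 2099.1087.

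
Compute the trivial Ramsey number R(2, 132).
R(2, 132) = 132

R(2, k) = k for all k ≥ 2: in a 2-colouring of K_k, either some edge is red (a red K_2) or all edges are blue (a blue K_k). And K_{131} coloured all-blue has no blue K_132, so R(2, 132) > 131. Hence R(2, 132) = 132.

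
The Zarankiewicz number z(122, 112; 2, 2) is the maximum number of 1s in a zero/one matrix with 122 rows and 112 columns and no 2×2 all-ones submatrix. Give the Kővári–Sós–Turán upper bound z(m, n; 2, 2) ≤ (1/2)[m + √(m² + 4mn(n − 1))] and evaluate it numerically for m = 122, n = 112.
z(122, 112; 2, 2) ≤ (1/2)[122 + √(122² + 4·122·112·111)] = (1/2)[122 + √6081700] = 1294.0551

Kővári–Sós–Turán: let r_1, ..., r_122 be the row sums and z = Σ r_i the total number of 1s. Each pair of columns can share at most one row with both entries 1 (else a 2×2 all-ones block appears), so Σ_i C(r_i, 2) ≤ C(112, 2) = 6216. By convexity Σ_i C(r_i, 2) ≥ 122·C(z/122, 2) = z(z − 122)/(2·122), giving z² − 122z − 122·112·111 ≤ 0 and hence z ≤ (1/2)[122 + √(14884 + 4·1516704)] = (1/2)[122 + √6081700] ≈ (1/2)(122 + 2466.1103) = 1294.0551.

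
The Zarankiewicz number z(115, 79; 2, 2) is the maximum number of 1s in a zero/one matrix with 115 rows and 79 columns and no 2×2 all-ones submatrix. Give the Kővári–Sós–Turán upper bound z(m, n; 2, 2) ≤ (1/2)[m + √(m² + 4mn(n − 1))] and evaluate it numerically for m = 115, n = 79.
z(115, 79; 2, 2) ≤ (1/2)[115 + √(115² + 4·115·79·78)] = (1/2)[115 + √2847745] = 901.2631

Kővári–Sós–Turán: let r_1, ..., r_115 be the row sums and z = Σ r_i the total number of 1s. Each pair of columns can share at most one row with both entries 1 (else a 2×2 all-ones block appears), so Σ_i C(r_i, 2) ≤ C(79, 2) = 3081. By convexity Σ_i C(r_i, 2) ≥ 115·C(z/115, 2) = z(z − 115)/(2·115), giving z² − 115z − 115·79·78 ≤ 0 and hence z ≤ (1/2)[115 + √(13225 + 4·708630)] = (1/2)[115 + √2847745] ≈ (1/2)(115 + 1687.5263) = 901.2631.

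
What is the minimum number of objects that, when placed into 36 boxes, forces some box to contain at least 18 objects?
n = (18 − 1)·36 + 1 = 613

By the generalised pigeonhole principle, to guarantee some box contains ≥ r objects we need more than (r − 1) · k objects total. Threshold: n = (r − 1) · k + 1. With r = 18 and k = 36: n = 17 · 36 + 1 = 612 + 1 = 613. For n = 612 = 17 · 36, we can put exactly 17 objects in every box, avoiding 18 in any single one — so 613 is tight.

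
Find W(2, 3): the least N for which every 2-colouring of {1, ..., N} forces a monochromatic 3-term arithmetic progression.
W(2, 3) = 9

Lower bound: the 2-colouring RRBBRRBB of {1, ..., 8} (R at positions {1, 2, 5, 6}, B at {3, 4, 7, 8}) contains no monochromatic 3-term AP, so W(2, 3) > 8. Upper bound: a case analysis on any 2-colouring of {1, ..., 9} forces such an AP. Hence W(2, 3) = 9.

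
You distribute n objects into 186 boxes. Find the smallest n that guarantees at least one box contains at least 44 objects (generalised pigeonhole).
n = (44 − 1)·186 + 1 = 7999

By the generalised pigeonhole principle, to guarantee some box contains ≥ r objects we need more than (r − 1) · k objects total. Threshold: n = (r − 1) · k + 1. With r = 44 and k = 186: n = 43 · 186 + 1 = 7998 + 1 = 7999. For n = 7998 = 43 · 186, we can put exactly 43 objects in every box, avoiding 44 in any single one — so 7999 is tight.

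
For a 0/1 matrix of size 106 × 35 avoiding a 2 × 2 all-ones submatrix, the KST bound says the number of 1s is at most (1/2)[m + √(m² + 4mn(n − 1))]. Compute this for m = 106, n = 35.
z(106, 35; 2, 2) ≤ (1/2)[106 + √(106² + 4·106·35·34)] = (1/2)[106 + √515796] = 412.0947

Kővári–Sós–Turán: let r_1, ..., r_106 be the row sums and z = Σ r_i the total number of 1s. Each pair of columns can share at most one row with both entries 1 (else a 2×2 all-ones block appears), so Σ_i C(r_i, 2) ≤ C(35, 2) = 595. By convexity Σ_i C(r_i, 2) ≥ 106·C(z/106, 2) = z(z − 106)/(2·106), giving z² − 106z − 106·35·34 ≤ 0 and hence z ≤ (1/2)[106 + √(11236 + 4·126140)] = (1/2)[106 + √515796] ≈ (1/2)(106 + 718.1894) = 412.0947.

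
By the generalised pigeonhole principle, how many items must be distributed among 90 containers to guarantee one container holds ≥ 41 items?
n = (41 − 1)·90 + 1 = 3601

By the generalised pigeonhole principle, to guarantee some box contains ≥ r objects we need more than (r − 1) · k objects total. Threshold: n = (r − 1) · k + 1. With r = 41 and k = 90: n = 40 · 90 + 1 = 3600 + 1 = 3601. For n = 3600 = 40 · 90, we can put exactly 40 objects in every box, avoiding 41 in any single one — so 3601 is tight.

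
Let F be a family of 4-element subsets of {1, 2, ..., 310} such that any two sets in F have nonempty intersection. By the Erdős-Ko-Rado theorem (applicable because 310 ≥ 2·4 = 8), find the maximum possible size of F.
max |F| = C(309, 3) = 4869634

Erdős-Ko-Rado (1961): when n ≥ 2k, max |F| = C(n−1, k−1). The bound is attained by the star {A : i ∈ A} for any fixed i ∈ [n]. Here C(310−1, 4−1) = C(309, 3) = 4869634.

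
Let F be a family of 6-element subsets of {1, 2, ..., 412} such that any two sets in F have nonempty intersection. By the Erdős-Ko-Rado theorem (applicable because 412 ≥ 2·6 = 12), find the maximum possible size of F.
max |F| = C(411, 5) = 95372312442

The Erdős-Ko-Rado theorem states: for n ≥ 2k, an intersecting family of k-subsets of an n-element set has size at most C(n − 1, k − 1), with equality for 'star' families {A ⊆ [n] : |A| = k, i ∈ A} (fix an element i). For n = 412, k = 6: C(411, 5) = 95372312442.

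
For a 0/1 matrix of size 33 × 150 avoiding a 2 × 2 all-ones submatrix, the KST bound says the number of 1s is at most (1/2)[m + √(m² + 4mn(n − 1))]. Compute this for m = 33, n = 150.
z(33, 150; 2, 2) ≤ (1/2)[33 + √(33² + 4·33·150·149)] = (1/2)[33 + √2951289] = 875.4658

Kővári–Sós–Turán: let r_1, ..., r_33 be the row sums and z = Σ r_i the total number of 1s. Each pair of columns can share at most one row with both entries 1 (else a 2×2 all-ones block appears), so Σ_i C(r_i, 2) ≤ C(150, 2) = 11175. By convexity Σ_i C(r_i, 2) ≥ 33·C(z/33, 2) = z(z − 33)/(2·33), giving z² − 33z − 33·150·149 ≤ 0 and hence z ≤ (1/2)[33 + √(1089 + 4·737550)] = (1/2)[33 + √2951289] ≈ (1/2)(33 + 1717.9316) = 875.4658.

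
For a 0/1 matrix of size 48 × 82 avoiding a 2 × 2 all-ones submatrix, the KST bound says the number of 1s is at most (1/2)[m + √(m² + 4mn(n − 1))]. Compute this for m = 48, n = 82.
z(48, 82; 2, 2) ≤ (1/2)[48 + √(48² + 4·48·82·81)] = (1/2)[48 + √1277568] = 589.1478

Kővári–Sós–Turán: let r_1, ..., r_48 be the row sums and z = Σ r_i the total number of 1s. Each pair of columns can share at most one row with both entries 1 (else a 2×2 all-ones block appears), so Σ_i C(r_i, 2) ≤ C(82, 2) = 3321. By convexity Σ_i C(r_i, 2) ≥ 48·C(z/48, 2) = z(z − 48)/(2·48), giving z² − 48z − 48·82·81 ≤ 0 and hence z ≤ (1/2)[48 + √(2304 + 4·318816)] = (1/2)[48 + √1277568] ≈ (1/2)(48 + 1130.2955) = 589.1478.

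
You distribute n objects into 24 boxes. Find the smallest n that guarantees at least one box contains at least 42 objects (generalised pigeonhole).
n = (42 − 1)·24 + 1 = 985

By the generalised pigeonhole principle, to guarantee some box contains ≥ r objects we need more than (r − 1) · k objects total. Threshold: n = (r − 1) · k + 1. With r = 42 and k = 24: n = 41 · 24 + 1 = 984 + 1 = 985. For n = 984 = 41 · 24, we can put exactly 41 objects in every box, avoiding 42 in any single one — so 985 is tight.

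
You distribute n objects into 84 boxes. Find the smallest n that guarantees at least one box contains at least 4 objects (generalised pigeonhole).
n = (4 − 1)·84 + 1 = 253

By the generalised pigeonhole principle, to guarantee some box contains ≥ r objects we need more than (r − 1) · k objects total. Threshold: n = (r − 1) · k + 1. With r = 4 and k = 84: n = 3 · 84 + 1 = 252 + 1 = 253. For n = 252 = 3 · 84, we can put exactly 3 objects in every box, avoiding 4 in any single one — so 253 is tight.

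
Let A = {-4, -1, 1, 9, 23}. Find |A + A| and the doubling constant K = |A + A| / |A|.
K = |A + A| / |A| = 15/5 = 3

Enumerate A + A = {a + b : a, b ∈ A}. With |A| = 5, there are |A|^2 = 25 ordered sum pairs; collecting distinct values, A + A = {-8, -5, -3, -2, 0, 2, 5, 8, 10, 18, 19, 22, 24, 32, 46}, so |A + A| = 15. Thus K = 15/5 = 3. For comparison, the minimum possible |A + A| over all 5-element sets is 2·5 − 1 = 9 (so min K = 9/5), attained only by arithmetic progressions.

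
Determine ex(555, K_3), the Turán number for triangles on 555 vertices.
ex(555, K_3) = ⌊555^2/4⌋ = 77006

Mantel (1907): a triangle-free graph on n vertices has at most ⌊n^2/4⌋ edges, with equality for the complete bipartite graph K_{⌊n/2⌋, ⌈n/2⌉}. For n = 555: ⌊555^2/4⌋ = ⌊308025/4⌋ = 77006. The extremal graph is K_{277, 278}, which has 277·278 = 77006 edges.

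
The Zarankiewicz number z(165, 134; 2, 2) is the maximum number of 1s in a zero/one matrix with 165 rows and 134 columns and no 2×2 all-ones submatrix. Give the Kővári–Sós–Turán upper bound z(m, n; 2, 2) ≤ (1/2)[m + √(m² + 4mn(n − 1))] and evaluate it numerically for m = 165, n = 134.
z(165, 134; 2, 2) ≤ (1/2)[165 + √(165² + 4·165·134·133)] = (1/2)[165 + √11789745] = 1799.3099

Kővári–Sós–Turán: let r_1, ..., r_165 be the row sums and z = Σ r_i the total number of 1s. Each pair of columns can share at most one row with both entries 1 (else a 2×2 all-ones block appears), so Σ_i C(r_i, 2) ≤ C(134, 2) = 8911. By convexity Σ_i C(r_i, 2) ≥ 165·C(z/165, 2) = z(z − 165)/(2·165), giving z² − 165z − 165·134·133 ≤ 0 and hence z ≤ (1/2)[165 + √(27225 + 4·2940630)] = (1/2)[165 + √11789745] ≈ (1/2)(165 + 3433.6198) = 1799.3099.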